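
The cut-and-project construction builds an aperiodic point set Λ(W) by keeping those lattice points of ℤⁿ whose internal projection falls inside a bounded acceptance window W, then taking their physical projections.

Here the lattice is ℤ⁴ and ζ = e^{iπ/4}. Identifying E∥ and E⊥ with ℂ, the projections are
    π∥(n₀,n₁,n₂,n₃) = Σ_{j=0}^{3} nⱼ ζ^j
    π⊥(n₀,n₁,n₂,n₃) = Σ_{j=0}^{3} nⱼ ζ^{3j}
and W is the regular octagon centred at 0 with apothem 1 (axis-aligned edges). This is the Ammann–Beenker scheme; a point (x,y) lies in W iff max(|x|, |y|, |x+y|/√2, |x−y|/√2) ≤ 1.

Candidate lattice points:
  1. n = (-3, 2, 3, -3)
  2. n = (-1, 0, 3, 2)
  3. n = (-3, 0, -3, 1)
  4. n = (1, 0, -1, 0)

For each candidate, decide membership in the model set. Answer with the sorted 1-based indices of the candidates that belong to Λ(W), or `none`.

none

Internal map: ζ^{3j} for j=0..3 gives (1,0), (−√2/2,√2/2), (0,−1), (√2/2,√2/2).
#1 (-3, 2, 3, -3): internal (-6.53553, -3.70711); octagon support 7.24264 vs apothem 1 → ∉ W
#2 (-1, 0, 3, 2): internal (0.41421, -1.58579); octagon support 1.58579 vs apothem 1 → ∉ W
#3 (-3, 0, -3, 1): internal (-2.29289, 3.70711); octagon support 4.24264 vs apothem 1 → ∉ W
#4 (1, 0, -1, 0): internal (1.00000, 1.00000); octagon support 1.41421 vs apothem 1 → ∉ W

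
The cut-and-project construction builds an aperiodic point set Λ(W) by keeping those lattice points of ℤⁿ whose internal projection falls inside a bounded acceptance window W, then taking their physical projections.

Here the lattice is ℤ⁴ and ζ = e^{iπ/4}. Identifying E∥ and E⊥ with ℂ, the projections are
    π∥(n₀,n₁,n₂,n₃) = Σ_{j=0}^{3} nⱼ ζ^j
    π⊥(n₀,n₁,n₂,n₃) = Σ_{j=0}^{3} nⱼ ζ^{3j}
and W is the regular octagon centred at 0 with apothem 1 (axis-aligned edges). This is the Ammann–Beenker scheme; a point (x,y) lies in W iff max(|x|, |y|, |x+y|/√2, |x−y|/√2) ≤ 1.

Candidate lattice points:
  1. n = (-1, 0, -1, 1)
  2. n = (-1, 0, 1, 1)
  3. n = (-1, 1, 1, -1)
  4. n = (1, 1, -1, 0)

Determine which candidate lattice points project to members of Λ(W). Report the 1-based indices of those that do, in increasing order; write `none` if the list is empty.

2

With ζ = e^{iπ/4} the internal vectors are ζ^0,ζ^3,ζ^6,ζ^9.
candidate 1: n = (-1, 0, -1, 1) → π⊥ ≈ (-0.292893, +1.707107); max(|x|,|y|,|x±y|/√2) = 1.707107 > 1 ⇒ ∉ W
candidate 2: n = (-1, 0, 1, 1) → π⊥ ≈ (-0.292893, -0.292893); max(|x|,|y|,|x±y|/√2) = 0.414214 ≤ 1 ⇒ ∈ W
candidate 3: n = (-1, 1, 1, -1) → π⊥ ≈ (-2.414214, -1.000000); max(|x|,|y|,|x±y|/√2) = 2.414214 > 1 ⇒ ∉ W
candidate 4: n = (1, 1, -1, 0) → π⊥ ≈ (+0.292893, +1.707107); max(|x|,|y|,|x±y|/√2) = 1.707107 > 1 ⇒ ∉ W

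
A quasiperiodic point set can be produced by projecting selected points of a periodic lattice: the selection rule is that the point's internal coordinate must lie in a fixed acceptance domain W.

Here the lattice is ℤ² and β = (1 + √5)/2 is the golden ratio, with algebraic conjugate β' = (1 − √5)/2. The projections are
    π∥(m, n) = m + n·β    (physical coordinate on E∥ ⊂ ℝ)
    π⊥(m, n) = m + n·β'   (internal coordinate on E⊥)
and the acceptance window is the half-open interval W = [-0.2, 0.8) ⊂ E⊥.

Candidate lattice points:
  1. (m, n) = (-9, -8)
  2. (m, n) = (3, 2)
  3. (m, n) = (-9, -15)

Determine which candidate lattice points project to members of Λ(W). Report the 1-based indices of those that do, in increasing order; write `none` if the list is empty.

Numerically β ≈ 1.61803 and β' = −1/β ≈ -0.61803.
#1 (-9,-8): internal coord -9 + (-8)·β' = -4.05573; -4.05573 ∉ [-0.2, 0.8) → out
#2 (3,2): internal coord 3 + (2)·β' = +1.76393; +1.76393 ∉ [-0.2, 0.8) → out
#3 (-9,-15): internal coord -9 + (-15)·β' = +0.27051; +0.27051 ∈ [-0.2, 0.8) → IN Λ

3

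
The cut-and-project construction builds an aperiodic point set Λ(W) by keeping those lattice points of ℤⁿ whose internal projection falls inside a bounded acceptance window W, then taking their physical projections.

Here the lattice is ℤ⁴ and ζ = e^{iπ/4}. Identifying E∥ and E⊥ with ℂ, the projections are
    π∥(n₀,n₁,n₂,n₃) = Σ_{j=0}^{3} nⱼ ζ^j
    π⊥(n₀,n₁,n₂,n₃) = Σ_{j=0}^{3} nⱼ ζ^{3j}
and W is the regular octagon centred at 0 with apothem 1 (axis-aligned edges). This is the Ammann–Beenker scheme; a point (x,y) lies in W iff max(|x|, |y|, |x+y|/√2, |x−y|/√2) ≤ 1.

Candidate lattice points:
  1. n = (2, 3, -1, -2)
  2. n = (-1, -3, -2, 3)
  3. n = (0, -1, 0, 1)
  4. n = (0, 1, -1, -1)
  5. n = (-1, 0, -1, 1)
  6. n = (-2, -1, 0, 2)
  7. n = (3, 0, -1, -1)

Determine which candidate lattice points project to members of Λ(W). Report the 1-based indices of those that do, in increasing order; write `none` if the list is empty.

Internal map: ζ^{3j} for j=0..3 gives (1,0), (−√2/2,√2/2), (0,−1), (√2/2,√2/2).
#1 (2, 3, -1, -2): internal (-1.5355, 1.7071); octagon support 2.2929 vs apothem 1 → ∉ W
#2 (-1, -3, -2, 3): internal (3.2426, 2.0000); octagon support 3.7071 vs apothem 1 → ∉ W
#3 (0, -1, 0, 1): internal (1.4142, 0.0000); octagon support 1.4142 vs apothem 1 → ∉ W
#4 (0, 1, -1, -1): internal (-1.4142, 1.0000); octagon support 1.7071 vs apothem 1 → ∉ W
#5 (-1, 0, -1, 1): internal (-0.2929, 1.7071); octagon support 1.7071 vs apothem 1 → ∉ W
#6 (-2, -1, 0, 2): internal (0.1213, 0.7071); octagon support 0.7071 vs apothem 1 → ∈ W
#7 (3, 0, -1, -1): internal (2.2929, 0.2929); octagon support 2.2929 vs apothem 1 → ∉ W

6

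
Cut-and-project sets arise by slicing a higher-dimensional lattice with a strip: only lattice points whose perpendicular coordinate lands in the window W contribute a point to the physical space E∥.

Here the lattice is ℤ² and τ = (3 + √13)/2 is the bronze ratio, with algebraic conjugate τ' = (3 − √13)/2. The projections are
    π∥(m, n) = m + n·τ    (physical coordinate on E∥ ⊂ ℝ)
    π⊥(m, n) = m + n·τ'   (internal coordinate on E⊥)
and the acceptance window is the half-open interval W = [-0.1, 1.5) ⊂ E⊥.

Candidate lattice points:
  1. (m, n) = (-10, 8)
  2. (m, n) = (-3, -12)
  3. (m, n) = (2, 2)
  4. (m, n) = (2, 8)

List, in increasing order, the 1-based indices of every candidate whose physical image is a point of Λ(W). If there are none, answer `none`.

Compute τ' = (3−√13)/2 = -0.302776, so π⊥(m,n) = m -0.302776·n.
candidate 1: (m,n)=(-10,8) → π∥ = -10+8·τ ≈ 16.422205, π⊥ = -10+8·τ' ≈ -12.422205 ∉ [-0.1, 1.5) ⇒ out
candidate 2: (m,n)=(-3,-12) → π∥ = -3-12·τ ≈ -42.633308, π⊥ = -3-12·τ' ≈ 0.633308 ∈ [-0.1, 1.5) ⇒ IN Λ
candidate 3: (m,n)=(2,2) → π∥ = 2+2·τ ≈ 8.605551, π⊥ = 2+2·τ' ≈ 1.394449 ∈ [-0.1, 1.5) ⇒ IN Λ
candidate 4: (m,n)=(2,8) → π∥ = 2+8·τ ≈ 28.422205, π⊥ = 2+8·τ' ≈ -0.422205 ∉ [-0.1, 1.5) ⇒ out

2, 3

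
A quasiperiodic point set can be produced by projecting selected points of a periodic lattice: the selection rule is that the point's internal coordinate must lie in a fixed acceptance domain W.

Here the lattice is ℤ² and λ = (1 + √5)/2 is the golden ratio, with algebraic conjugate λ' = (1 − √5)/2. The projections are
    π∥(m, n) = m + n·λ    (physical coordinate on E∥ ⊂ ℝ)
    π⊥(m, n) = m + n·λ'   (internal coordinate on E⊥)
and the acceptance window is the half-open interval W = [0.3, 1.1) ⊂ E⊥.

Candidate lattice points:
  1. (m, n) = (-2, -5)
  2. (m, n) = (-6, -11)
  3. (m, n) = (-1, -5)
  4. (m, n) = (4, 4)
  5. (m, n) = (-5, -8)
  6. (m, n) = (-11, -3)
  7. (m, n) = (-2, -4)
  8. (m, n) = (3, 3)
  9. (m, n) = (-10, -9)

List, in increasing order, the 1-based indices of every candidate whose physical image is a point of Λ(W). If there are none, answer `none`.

Compute λ' = (1−√5)/2 = -0.618034, so π⊥(m,n) = m -0.618034·n.
[1] lift (-2,-5): star map gives 1.090170; window check 0.3 ≤ 1.090170 < 1.1 is true → IN Λ
[2] lift (-6,-11): star map gives 0.798374; window check 0.3 ≤ 0.798374 < 1.1 is true → IN Λ
[3] lift (-1,-5): star map gives 2.090170; window check 0.3 ≤ 2.090170 < 1.1 is false → out
[4] lift (4,4): star map gives 1.527864; window check 0.3 ≤ 1.527864 < 1.1 is false → out
[5] lift (-5,-8): star map gives -0.055728; window check 0.3 ≤ -0.055728 < 1.1 is false → out
[6] lift (-11,-3): star map gives -9.145898; window check 0.3 ≤ -9.145898 < 1.1 is false → out
[7] lift (-2,-4): star map gives 0.472136; window check 0.3 ≤ 0.472136 < 1.1 is true → IN Λ
[8] lift (3,3): star map gives 1.145898; window check 0.3 ≤ 1.145898 < 1.1 is false → out
[9] lift (-10,-9): star map gives -4.437694; window check 0.3 ≤ -4.437694 < 1.1 is false → out

1, 2, 7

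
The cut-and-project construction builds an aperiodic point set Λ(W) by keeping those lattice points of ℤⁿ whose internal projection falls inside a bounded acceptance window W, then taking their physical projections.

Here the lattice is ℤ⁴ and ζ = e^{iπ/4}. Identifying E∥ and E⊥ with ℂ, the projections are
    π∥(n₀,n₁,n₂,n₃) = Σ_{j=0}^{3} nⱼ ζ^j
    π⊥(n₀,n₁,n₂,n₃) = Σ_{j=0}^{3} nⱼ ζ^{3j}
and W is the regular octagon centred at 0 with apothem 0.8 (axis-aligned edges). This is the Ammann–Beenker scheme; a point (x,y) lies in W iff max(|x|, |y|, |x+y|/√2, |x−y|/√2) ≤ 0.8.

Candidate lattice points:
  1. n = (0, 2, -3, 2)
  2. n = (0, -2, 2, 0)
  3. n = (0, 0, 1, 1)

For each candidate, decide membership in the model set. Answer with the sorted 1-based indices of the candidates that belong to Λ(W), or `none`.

3

With ζ = e^{iπ/4} the internal vectors are ζ^0,ζ^3,ζ^6,ζ^9.
#1 (0, 2, -3, 2): internal (0.00000, 5.82843); octagon support 5.82843 vs apothem 0.8 → ∉ W
#2 (0, -2, 2, 0): internal (1.41421, -3.41421); octagon support 3.41421 vs apothem 0.8 → ∉ W
#3 (0, 0, 1, 1): internal (0.70711, -0.29289); octagon support 0.70711 vs apothem 0.8 → ∈ W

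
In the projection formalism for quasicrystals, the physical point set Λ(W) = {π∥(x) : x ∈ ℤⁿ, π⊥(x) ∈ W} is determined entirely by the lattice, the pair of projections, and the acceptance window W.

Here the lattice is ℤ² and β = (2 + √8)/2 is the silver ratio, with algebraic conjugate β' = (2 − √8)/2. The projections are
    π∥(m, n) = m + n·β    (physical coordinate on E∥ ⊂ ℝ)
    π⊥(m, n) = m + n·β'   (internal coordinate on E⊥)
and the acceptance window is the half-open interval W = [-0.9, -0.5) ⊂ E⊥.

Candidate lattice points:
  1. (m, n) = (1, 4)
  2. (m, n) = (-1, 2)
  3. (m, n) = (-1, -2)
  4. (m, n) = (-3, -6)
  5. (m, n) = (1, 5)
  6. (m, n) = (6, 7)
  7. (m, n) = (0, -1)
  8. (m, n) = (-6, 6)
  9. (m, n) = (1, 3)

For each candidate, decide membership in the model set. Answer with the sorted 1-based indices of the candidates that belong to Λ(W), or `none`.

1, 4

Compute β' = (2−√8)/2 = -0.414214, so π⊥(m,n) = m -0.414214·n.
#1 (1,4): internal coord 1 + (4)·β' = -0.656854; -0.656854 ∈ [-0.9, -0.5) → IN Λ
#2 (-1,2): internal coord -1 + (2)·β' = -1.828427; -1.828427 ∉ [-0.9, -0.5) → out
#3 (-1,-2): internal coord -1 + (-2)·β' = -0.171573; -0.171573 ∉ [-0.9, -0.5) → out
#4 (-3,-6): internal coord -3 + (-6)·β' = -0.514719; -0.514719 ∈ [-0.9, -0.5) → IN Λ
#5 (1,5): internal coord 1 + (5)·β' = -1.071068; -1.071068 ∉ [-0.9, -0.5) → out
#6 (6,7): internal coord 6 + (7)·β' = +3.100505; +3.100505 ∉ [-0.9, -0.5) → out
#7 (0,-1): internal coord 0 + (-1)·β' = +0.414214; +0.414214 ∉ [-0.9, -0.5) → out
#8 (-6,6): internal coord -6 + (6)·β' = -8.485281; -8.485281 ∉ [-0.9, -0.5) → out
#9 (1,3): internal coord 1 + (3)·β' = -0.242641; -0.242641 ∉ [-0.9, -0.5) → out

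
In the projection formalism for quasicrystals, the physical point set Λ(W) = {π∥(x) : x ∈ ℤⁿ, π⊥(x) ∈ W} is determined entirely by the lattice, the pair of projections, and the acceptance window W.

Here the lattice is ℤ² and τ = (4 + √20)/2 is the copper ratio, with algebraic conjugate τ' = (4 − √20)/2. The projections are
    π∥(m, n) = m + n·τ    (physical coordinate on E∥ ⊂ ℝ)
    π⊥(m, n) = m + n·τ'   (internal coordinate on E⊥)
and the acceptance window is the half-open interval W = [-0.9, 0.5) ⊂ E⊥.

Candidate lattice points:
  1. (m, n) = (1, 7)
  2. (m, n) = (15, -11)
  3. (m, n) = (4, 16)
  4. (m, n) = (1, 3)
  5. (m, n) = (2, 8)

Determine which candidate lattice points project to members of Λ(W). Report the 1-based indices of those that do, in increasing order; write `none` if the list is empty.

1, 3, 4, 5

τ' = (4−√20)/2 ≈ -0.236068.
[1] lift (1,7): star map gives -0.652476; window check -0.9 ≤ -0.652476 < 0.5 is true → IN Λ
[2] lift (15,-11): star map gives 17.596748; window check -0.9 ≤ 17.596748 < 0.5 is false → out
[3] lift (4,16): star map gives 0.222912; window check -0.9 ≤ 0.222912 < 0.5 is true → IN Λ
[4] lift (1,3): star map gives 0.291796; window check -0.9 ≤ 0.291796 < 0.5 is true → IN Λ
[5] lift (2,8): star map gives 0.111456; window check -0.9 ≤ 0.111456 < 0.5 is true → IN Λ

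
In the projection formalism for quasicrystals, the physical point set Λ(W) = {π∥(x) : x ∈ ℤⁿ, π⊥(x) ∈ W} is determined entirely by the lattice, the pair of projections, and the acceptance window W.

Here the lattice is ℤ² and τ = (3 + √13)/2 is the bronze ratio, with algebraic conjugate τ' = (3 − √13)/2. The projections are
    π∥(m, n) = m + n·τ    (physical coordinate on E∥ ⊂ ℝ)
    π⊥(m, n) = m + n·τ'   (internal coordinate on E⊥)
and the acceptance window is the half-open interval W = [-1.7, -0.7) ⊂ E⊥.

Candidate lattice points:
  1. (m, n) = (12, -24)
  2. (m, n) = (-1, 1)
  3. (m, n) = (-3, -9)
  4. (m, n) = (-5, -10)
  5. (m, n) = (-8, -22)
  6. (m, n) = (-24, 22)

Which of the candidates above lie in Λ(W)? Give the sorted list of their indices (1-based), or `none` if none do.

2, 5

Numerically τ ≈ 3.302776 and τ' = −1/τ ≈ -0.302776.
candidate 1: (m,n)=(12,-24) → π∥ = 12-24·τ ≈ -67.266615, π⊥ = 12-24·τ' ≈ 19.266615 ∉ [-1.7, -0.7) ⇒ out
candidate 2: (m,n)=(-1,1) → π∥ = -1+1·τ ≈ 2.302776, π⊥ = -1+1·τ' ≈ -1.302776 ∈ [-1.7, -0.7) ⇒ IN Λ
candidate 3: (m,n)=(-3,-9) → π∥ = -3-9·τ ≈ -32.724981, π⊥ = -3-9·τ' ≈ -0.275019 ∉ [-1.7, -0.7) ⇒ out
candidate 4: (m,n)=(-5,-10) → π∥ = -5-10·τ ≈ -38.027756, π⊥ = -5-10·τ' ≈ -1.972244 ∉ [-1.7, -0.7) ⇒ out
candidate 5: (m,n)=(-8,-22) → π∥ = -8-22·τ ≈ -80.661064, π⊥ = -8-22·τ' ≈ -1.338936 ∈ [-1.7, -0.7) ⇒ IN Λ
candidate 6: (m,n)=(-24,22) → π∥ = -24+22·τ ≈ 48.661064, π⊥ = -24+22·τ' ≈ -30.661064 ∉ [-1.7, -0.7) ⇒ out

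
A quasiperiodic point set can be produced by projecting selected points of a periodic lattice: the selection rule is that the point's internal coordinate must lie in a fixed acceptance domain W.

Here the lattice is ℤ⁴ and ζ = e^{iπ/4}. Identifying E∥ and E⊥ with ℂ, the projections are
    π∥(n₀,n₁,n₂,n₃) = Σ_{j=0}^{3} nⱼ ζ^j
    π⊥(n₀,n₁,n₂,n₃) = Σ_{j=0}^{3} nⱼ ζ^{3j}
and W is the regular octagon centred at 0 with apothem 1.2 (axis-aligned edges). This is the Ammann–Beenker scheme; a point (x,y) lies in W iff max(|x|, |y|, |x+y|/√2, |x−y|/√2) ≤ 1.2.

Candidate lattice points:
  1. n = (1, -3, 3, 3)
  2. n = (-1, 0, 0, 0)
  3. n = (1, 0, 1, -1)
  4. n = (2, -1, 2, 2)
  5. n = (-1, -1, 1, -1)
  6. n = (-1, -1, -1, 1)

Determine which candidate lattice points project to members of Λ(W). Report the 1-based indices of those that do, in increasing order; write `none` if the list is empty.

2, 6

Internal map: ζ^{3j} for j=0..3 gives (1,0), (−√2/2,√2/2), (0,−1), (√2/2,√2/2).
candidate 1: n = (1, -3, 3, 3) → π⊥ ≈ (+5.24264, -3.00000); max(|x|,|y|,|x±y|/√2) = 5.82843 > 1.2 ⇒ ∉ W
candidate 2: n = (-1, 0, 0, 0) → π⊥ ≈ (-1.00000, +0.00000); max(|x|,|y|,|x±y|/√2) = 1.00000 ≤ 1.2 ⇒ ∈ W
candidate 3: n = (1, 0, 1, -1) → π⊥ ≈ (+0.29289, -1.70711); max(|x|,|y|,|x±y|/√2) = 1.70711 > 1.2 ⇒ ∉ W
candidate 4: n = (2, -1, 2, 2) → π⊥ ≈ (+4.12132, -1.29289); max(|x|,|y|,|x±y|/√2) = 4.12132 > 1.2 ⇒ ∉ W
candidate 5: n = (-1, -1, 1, -1) → π⊥ ≈ (-1.00000, -2.41421); max(|x|,|y|,|x±y|/√2) = 2.41421 > 1.2 ⇒ ∉ W
candidate 6: n = (-1, -1, -1, 1) → π⊥ ≈ (+0.41421, +1.00000); max(|x|,|y|,|x±y|/√2) = 1.00000 ≤ 1.2 ⇒ ∈ W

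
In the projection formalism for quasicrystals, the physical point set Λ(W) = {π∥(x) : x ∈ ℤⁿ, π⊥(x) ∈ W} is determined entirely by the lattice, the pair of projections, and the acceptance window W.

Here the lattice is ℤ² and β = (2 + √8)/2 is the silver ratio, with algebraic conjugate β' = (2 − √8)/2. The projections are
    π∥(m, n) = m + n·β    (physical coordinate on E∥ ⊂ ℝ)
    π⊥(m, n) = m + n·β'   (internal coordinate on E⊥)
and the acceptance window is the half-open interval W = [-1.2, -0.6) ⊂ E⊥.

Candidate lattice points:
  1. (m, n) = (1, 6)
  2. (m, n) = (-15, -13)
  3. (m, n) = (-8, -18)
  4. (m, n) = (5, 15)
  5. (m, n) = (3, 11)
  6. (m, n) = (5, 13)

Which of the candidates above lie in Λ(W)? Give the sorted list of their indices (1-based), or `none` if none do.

Numerically β ≈ 2.4142 and β' = −1/β ≈ -0.4142.
[1] lift (1,6): star map gives -1.4853; window check -1.2 ≤ -1.4853 < -0.6 is false → out
[2] lift (-15,-13): star map gives -9.6152; window check -1.2 ≤ -9.6152 < -0.6 is false → out
[3] lift (-8,-18): star map gives -0.5442; window check -1.2 ≤ -0.5442 < -0.6 is false → out
[4] lift (5,15): star map gives -1.2132; window check -1.2 ≤ -1.2132 < -0.6 is false → out
[5] lift (3,11): star map gives -1.5563; window check -1.2 ≤ -1.5563 < -0.6 is false → out
[6] lift (5,13): star map gives -0.3848; window check -1.2 ≤ -0.3848 < -0.6 is false → out

none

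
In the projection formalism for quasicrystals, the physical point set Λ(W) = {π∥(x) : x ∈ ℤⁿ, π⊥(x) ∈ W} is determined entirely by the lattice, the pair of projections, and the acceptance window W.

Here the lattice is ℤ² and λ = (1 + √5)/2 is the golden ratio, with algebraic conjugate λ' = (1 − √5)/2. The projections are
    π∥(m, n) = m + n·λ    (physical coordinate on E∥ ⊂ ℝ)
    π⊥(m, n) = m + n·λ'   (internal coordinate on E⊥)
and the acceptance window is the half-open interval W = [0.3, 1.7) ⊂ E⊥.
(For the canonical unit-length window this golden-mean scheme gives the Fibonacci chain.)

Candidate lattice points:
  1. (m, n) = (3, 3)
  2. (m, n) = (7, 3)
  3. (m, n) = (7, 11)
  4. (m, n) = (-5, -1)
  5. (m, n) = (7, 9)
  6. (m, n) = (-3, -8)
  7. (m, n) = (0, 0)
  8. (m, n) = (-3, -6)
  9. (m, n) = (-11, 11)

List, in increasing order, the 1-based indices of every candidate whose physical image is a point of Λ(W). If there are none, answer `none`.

1, 5, 8

Compute λ' = (1−√5)/2 = -0.61803, so π⊥(m,n) = m -0.61803·n.
[1] lift (3,3): star map gives 1.14590; window check 0.3 ≤ 1.14590 < 1.7 is true → IN Λ
[2] lift (7,3): star map gives 5.14590; window check 0.3 ≤ 5.14590 < 1.7 is false → out
[3] lift (7,11): star map gives 0.20163; window check 0.3 ≤ 0.20163 < 1.7 is false → out
[4] lift (-5,-1): star map gives -4.38197; window check 0.3 ≤ -4.38197 < 1.7 is false → out
[5] lift (7,9): star map gives 1.43769; window check 0.3 ≤ 1.43769 < 1.7 is true → IN Λ
[6] lift (-3,-8): star map gives 1.94427; window check 0.3 ≤ 1.94427 < 1.7 is false → out
[7] lift (0,0): star map gives 0.00000; window check 0.3 ≤ 0.00000 < 1.7 is false → out
[8] lift (-3,-6): star map gives 0.70820; window check 0.3 ≤ 0.70820 < 1.7 is true → IN Λ
[9] lift (-11,11): star map gives -17.79837; window check 0.3 ≤ -17.79837 < 1.7 is false → out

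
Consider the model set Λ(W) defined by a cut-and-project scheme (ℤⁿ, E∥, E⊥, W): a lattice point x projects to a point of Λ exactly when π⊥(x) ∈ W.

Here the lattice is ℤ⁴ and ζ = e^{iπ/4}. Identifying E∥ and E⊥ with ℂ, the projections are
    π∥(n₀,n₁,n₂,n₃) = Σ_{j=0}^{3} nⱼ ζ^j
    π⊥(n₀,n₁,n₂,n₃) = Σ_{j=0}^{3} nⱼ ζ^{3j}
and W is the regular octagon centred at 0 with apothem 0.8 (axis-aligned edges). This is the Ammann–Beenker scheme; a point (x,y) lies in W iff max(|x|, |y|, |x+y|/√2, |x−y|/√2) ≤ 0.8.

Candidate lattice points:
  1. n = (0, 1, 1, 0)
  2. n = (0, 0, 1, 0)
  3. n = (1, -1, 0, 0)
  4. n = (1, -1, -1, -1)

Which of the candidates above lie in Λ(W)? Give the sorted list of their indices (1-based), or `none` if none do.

Internal map: ζ^{3j} for j=0..3 gives (1,0), (−√2/2,√2/2), (0,−1), (√2/2,√2/2).
candidate 1: n = (0, 1, 1, 0) → π⊥ ≈ (-0.70711, -0.29289); max(|x|,|y|,|x±y|/√2) = 0.70711 ≤ 0.8 ⇒ ∈ W
candidate 2: n = (0, 0, 1, 0) → π⊥ ≈ (+0.00000, -1.00000); max(|x|,|y|,|x±y|/√2) = 1.00000 > 0.8 ⇒ ∉ W
candidate 3: n = (1, -1, 0, 0) → π⊥ ≈ (+1.70711, -0.70711); max(|x|,|y|,|x±y|/√2) = 1.70711 > 0.8 ⇒ ∉ W
candidate 4: n = (1, -1, -1, -1) → π⊥ ≈ (+1.00000, -0.41421); max(|x|,|y|,|x±y|/√2) = 1.00000 > 0.8 ⇒ ∉ W

1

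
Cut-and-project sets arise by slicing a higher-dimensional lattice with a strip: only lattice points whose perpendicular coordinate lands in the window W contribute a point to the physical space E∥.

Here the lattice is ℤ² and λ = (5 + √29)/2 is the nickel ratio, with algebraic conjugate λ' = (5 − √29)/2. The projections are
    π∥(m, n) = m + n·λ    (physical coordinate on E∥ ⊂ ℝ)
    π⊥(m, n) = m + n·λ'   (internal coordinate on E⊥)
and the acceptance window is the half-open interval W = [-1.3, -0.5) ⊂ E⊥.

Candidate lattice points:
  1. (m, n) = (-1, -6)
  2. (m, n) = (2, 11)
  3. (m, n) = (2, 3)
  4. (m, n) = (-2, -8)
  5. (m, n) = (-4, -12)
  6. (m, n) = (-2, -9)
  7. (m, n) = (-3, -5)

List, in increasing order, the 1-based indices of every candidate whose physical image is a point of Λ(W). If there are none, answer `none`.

none

Numerically λ ≈ 5.19258 and λ' = −1/λ ≈ -0.19258.
#1 (-1,-6): internal coord -1 + (-6)·λ' = +0.15549; +0.15549 ∉ [-1.3, -0.5) → out
#2 (2,11): internal coord 2 + (11)·λ' = -0.11841; -0.11841 ∉ [-1.3, -0.5) → out
#3 (2,3): internal coord 2 + (3)·λ' = +1.42225; +1.42225 ∉ [-1.3, -0.5) → out
#4 (-2,-8): internal coord -2 + (-8)·λ' = -0.45934; -0.45934 ∉ [-1.3, -0.5) → out
#5 (-4,-12): internal coord -4 + (-12)·λ' = -1.68901; -1.68901 ∉ [-1.3, -0.5) → out
#6 (-2,-9): internal coord -2 + (-9)·λ' = -0.26676; -0.26676 ∉ [-1.3, -0.5) → out
#7 (-3,-5): internal coord -3 + (-5)·λ' = -2.03709; -2.03709 ∉ [-1.3, -0.5) → out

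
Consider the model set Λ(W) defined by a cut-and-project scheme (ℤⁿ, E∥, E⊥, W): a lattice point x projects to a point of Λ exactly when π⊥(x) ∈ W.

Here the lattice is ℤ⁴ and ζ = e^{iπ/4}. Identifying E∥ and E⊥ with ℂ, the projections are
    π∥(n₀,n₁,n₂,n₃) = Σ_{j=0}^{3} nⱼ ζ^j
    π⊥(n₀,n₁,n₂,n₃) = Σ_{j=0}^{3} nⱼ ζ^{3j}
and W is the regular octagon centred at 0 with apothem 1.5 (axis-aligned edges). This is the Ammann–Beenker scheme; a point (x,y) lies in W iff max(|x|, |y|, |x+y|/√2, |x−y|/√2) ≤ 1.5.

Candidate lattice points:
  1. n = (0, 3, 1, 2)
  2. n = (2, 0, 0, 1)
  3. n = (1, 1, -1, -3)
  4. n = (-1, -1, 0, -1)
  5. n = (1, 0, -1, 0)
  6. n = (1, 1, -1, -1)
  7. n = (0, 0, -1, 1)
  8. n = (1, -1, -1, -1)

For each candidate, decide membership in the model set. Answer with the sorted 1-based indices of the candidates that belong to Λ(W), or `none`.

5, 6, 8

Internal map: ζ^{3j} for j=0..3 gives (1,0), (−√2/2,√2/2), (0,−1), (√2/2,√2/2).
#1 (0, 3, 1, 2): internal (-0.707107, 2.535534); octagon support 2.535534 vs apothem 1.5 → ∉ W
#2 (2, 0, 0, 1): internal (2.707107, 0.707107); octagon support 2.707107 vs apothem 1.5 → ∉ W
#3 (1, 1, -1, -3): internal (-1.828427, -0.414214); octagon support 1.828427 vs apothem 1.5 → ∉ W
#4 (-1, -1, 0, -1): internal (-1.000000, -1.414214); octagon support 1.707107 vs apothem 1.5 → ∉ W
#5 (1, 0, -1, 0): internal (1.000000, 1.000000); octagon support 1.414214 vs apothem 1.5 → ∈ W
#6 (1, 1, -1, -1): internal (-0.414214, 1.000000); octagon support 1.000000 vs apothem 1.5 → ∈ W
#7 (0, 0, -1, 1): internal (0.707107, 1.707107); octagon support 1.707107 vs apothem 1.5 → ∉ W
#8 (1, -1, -1, -1): internal (1.000000, -0.414214); octagon support 1.000000 vs apothem 1.5 → ∈ W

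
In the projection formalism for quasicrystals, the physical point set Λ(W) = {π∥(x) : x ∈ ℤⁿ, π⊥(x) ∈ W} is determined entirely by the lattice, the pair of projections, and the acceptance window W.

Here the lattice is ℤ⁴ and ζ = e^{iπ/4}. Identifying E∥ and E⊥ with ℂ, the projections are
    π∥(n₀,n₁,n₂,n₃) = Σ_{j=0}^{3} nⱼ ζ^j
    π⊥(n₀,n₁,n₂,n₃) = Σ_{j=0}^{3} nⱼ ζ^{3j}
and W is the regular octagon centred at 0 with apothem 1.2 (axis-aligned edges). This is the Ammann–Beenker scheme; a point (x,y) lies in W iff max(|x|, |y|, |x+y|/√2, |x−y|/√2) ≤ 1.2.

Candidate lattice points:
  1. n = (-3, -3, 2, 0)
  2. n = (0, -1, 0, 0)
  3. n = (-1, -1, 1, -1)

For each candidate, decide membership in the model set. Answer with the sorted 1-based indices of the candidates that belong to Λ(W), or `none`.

2

With ζ = e^{iπ/4} the internal vectors are ζ^0,ζ^3,ζ^6,ζ^9.
candidate 1: n = (-3, -3, 2, 0) → π⊥ ≈ (-0.8787, -4.1213); max(|x|,|y|,|x±y|/√2) = 4.1213 > 1.2 ⇒ ∉ W
candidate 2: n = (0, -1, 0, 0) → π⊥ ≈ (+0.7071, -0.7071); max(|x|,|y|,|x±y|/√2) = 1.0000 ≤ 1.2 ⇒ ∈ W
candidate 3: n = (-1, -1, 1, -1) → π⊥ ≈ (-1.0000, -2.4142); max(|x|,|y|,|x±y|/√2) = 2.4142 > 1.2 ⇒ ∉ W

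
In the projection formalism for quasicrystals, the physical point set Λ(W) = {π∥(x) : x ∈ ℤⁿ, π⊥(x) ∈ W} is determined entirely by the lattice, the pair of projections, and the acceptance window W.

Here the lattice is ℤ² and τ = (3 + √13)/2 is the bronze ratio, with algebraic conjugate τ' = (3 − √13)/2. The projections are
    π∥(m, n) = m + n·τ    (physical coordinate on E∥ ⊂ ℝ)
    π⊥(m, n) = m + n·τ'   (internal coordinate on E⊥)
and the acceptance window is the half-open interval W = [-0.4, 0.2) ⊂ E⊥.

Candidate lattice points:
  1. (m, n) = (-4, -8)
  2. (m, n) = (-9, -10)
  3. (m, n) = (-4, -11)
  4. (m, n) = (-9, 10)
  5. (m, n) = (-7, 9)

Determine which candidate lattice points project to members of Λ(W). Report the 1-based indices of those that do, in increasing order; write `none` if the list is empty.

none

τ' = (3−√13)/2 ≈ -0.3028.
[1] lift (-4,-8): star map gives -1.5778; window check -0.4 ≤ -1.5778 < 0.2 is false → out
[2] lift (-9,-10): star map gives -5.9722; window check -0.4 ≤ -5.9722 < 0.2 is false → out
[3] lift (-4,-11): star map gives -0.6695; window check -0.4 ≤ -0.6695 < 0.2 is false → out
[4] lift (-9,10): star map gives -12.0278; window check -0.4 ≤ -12.0278 < 0.2 is false → out
[5] lift (-7,9): star map gives -9.7250; window check -0.4 ≤ -9.7250 < 0.2 is false → out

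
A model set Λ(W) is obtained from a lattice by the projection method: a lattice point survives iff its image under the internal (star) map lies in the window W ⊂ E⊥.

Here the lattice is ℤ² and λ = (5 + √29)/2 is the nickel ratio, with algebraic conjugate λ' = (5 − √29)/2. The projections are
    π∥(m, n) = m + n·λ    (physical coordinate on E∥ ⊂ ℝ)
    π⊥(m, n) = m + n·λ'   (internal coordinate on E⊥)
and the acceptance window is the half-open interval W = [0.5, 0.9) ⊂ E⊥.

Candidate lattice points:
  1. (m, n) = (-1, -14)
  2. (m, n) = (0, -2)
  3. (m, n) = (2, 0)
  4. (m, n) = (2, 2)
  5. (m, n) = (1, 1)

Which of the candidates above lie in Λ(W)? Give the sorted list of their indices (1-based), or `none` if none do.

5

Numerically λ ≈ 5.192582 and λ' = −1/λ ≈ -0.192582.
[1] lift (-1,-14): star map gives 1.696154; window check 0.5 ≤ 1.696154 < 0.9 is false → out
[2] lift (0,-2): star map gives 0.385165; window check 0.5 ≤ 0.385165 < 0.9 is false → out
[3] lift (2,0): star map gives 2.000000; window check 0.5 ≤ 2.000000 < 0.9 is false → out
[4] lift (2,2): star map gives 1.614835; window check 0.5 ≤ 1.614835 < 0.9 is false → out
[5] lift (1,1): star map gives 0.807418; window check 0.5 ≤ 0.807418 < 0.9 is true → IN Λ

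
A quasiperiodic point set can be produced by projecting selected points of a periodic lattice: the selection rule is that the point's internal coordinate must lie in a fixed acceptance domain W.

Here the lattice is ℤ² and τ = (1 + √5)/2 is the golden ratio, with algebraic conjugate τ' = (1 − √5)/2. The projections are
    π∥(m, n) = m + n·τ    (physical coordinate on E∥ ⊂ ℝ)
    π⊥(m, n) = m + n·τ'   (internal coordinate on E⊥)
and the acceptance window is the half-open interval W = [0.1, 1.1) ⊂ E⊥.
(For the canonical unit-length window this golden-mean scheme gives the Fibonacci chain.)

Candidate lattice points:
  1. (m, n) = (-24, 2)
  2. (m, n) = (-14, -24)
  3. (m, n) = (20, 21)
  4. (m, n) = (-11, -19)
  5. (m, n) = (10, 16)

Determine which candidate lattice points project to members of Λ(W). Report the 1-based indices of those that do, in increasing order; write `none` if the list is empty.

Numerically τ ≈ 1.618034 and τ' = −1/τ ≈ -0.618034.
[1] lift (-24,2): star map gives -25.236068; window check 0.1 ≤ -25.236068 < 1.1 is false → out
[2] lift (-14,-24): star map gives 0.832816; window check 0.1 ≤ 0.832816 < 1.1 is true → IN Λ
[3] lift (20,21): star map gives 7.021286; window check 0.1 ≤ 7.021286 < 1.1 is false → out
[4] lift (-11,-19): star map gives 0.742646; window check 0.1 ≤ 0.742646 < 1.1 is true → IN Λ
[5] lift (10,16): star map gives 0.111456; window check 0.1 ≤ 0.111456 < 1.1 is true → IN Λ

2, 4, 5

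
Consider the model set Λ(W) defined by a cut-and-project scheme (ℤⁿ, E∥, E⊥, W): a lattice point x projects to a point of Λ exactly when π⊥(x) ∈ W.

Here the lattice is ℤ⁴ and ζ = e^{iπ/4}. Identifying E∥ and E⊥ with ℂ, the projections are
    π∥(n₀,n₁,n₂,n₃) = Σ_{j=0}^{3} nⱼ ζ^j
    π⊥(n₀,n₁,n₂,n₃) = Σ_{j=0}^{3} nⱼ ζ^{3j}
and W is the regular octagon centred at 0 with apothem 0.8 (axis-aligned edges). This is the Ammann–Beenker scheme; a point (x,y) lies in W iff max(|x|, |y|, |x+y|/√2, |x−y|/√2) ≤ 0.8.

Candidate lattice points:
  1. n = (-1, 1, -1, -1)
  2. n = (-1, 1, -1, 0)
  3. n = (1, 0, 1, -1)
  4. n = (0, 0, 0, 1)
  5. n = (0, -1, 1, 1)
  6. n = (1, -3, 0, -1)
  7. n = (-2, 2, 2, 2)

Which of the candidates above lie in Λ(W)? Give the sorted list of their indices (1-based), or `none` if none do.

none

Internal map: ζ^{3j} for j=0..3 gives (1,0), (−√2/2,√2/2), (0,−1), (√2/2,√2/2).
candidate 1: n = (-1, 1, -1, -1) → π⊥ ≈ (-2.41421, +1.00000); max(|x|,|y|,|x±y|/√2) = 2.41421 > 0.8 ⇒ ∉ W
candidate 2: n = (-1, 1, -1, 0) → π⊥ ≈ (-1.70711, +1.70711); max(|x|,|y|,|x±y|/√2) = 2.41421 > 0.8 ⇒ ∉ W
candidate 3: n = (1, 0, 1, -1) → π⊥ ≈ (+0.29289, -1.70711); max(|x|,|y|,|x±y|/√2) = 1.70711 > 0.8 ⇒ ∉ W
candidate 4: n = (0, 0, 0, 1) → π⊥ ≈ (+0.70711, +0.70711); max(|x|,|y|,|x±y|/√2) = 1.00000 > 0.8 ⇒ ∉ W
candidate 5: n = (0, -1, 1, 1) → π⊥ ≈ (+1.41421, -1.00000); max(|x|,|y|,|x±y|/√2) = 1.70711 > 0.8 ⇒ ∉ W
candidate 6: n = (1, -3, 0, -1) → π⊥ ≈ (+2.41421, -2.82843); max(|x|,|y|,|x±y|/√2) = 3.70711 > 0.8 ⇒ ∉ W
candidate 7: n = (-2, 2, 2, 2) → π⊥ ≈ (-2.00000, +0.82843); max(|x|,|y|,|x±y|/√2) = 2.00000 > 0.8 ⇒ ∉ W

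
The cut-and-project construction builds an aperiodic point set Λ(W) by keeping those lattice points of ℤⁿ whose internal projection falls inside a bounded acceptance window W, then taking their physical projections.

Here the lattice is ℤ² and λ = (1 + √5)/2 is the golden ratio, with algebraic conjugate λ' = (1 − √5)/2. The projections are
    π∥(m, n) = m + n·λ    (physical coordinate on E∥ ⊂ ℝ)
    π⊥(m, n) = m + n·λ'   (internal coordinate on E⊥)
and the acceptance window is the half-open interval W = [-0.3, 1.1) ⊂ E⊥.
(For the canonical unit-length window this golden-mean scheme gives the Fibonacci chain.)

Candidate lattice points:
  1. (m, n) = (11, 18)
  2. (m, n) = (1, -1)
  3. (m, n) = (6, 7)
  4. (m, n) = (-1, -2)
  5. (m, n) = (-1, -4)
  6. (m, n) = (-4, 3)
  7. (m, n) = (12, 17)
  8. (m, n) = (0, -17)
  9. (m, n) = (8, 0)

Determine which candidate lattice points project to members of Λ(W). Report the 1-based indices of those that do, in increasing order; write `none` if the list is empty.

1, 4

Compute λ' = (1−√5)/2 = -0.6180, so π⊥(m,n) = m -0.6180·n.
candidate 1: (m,n)=(11,18) → π∥ = 11+18·λ ≈ 40.1246, π⊥ = 11+18·λ' ≈ -0.1246 ∈ [-0.3, 1.1) ⇒ IN Λ
candidate 2: (m,n)=(1,-1) → π∥ = 1-1·λ ≈ -0.6180, π⊥ = 1-1·λ' ≈ 1.6180 ∉ [-0.3, 1.1) ⇒ out
candidate 3: (m,n)=(6,7) → π∥ = 6+7·λ ≈ 17.3262, π⊥ = 6+7·λ' ≈ 1.6738 ∉ [-0.3, 1.1) ⇒ out
candidate 4: (m,n)=(-1,-2) → π∥ = -1-2·λ ≈ -4.2361, π⊥ = -1-2·λ' ≈ 0.2361 ∈ [-0.3, 1.1) ⇒ IN Λ
candidate 5: (m,n)=(-1,-4) → π∥ = -1-4·λ ≈ -7.4721, π⊥ = -1-4·λ' ≈ 1.4721 ∉ [-0.3, 1.1) ⇒ out
candidate 6: (m,n)=(-4,3) → π∥ = -4+3·λ ≈ 0.8541, π⊥ = -4+3·λ' ≈ -5.8541 ∉ [-0.3, 1.1) ⇒ out
candidate 7: (m,n)=(12,17) → π∥ = 12+17·λ ≈ 39.5066, π⊥ = 12+17·λ' ≈ 1.4934 ∉ [-0.3, 1.1) ⇒ out
candidate 8: (m,n)=(0,-17) → π∥ = 0-17·λ ≈ -27.5066, π⊥ = 0-17·λ' ≈ 10.5066 ∉ [-0.3, 1.1) ⇒ out
candidate 9: (m,n)=(8,0) → π∥ = 8+0·λ ≈ 8.0000, π⊥ = 8+0·λ' ≈ 8.0000 ∉ [-0.3, 1.1) ⇒ out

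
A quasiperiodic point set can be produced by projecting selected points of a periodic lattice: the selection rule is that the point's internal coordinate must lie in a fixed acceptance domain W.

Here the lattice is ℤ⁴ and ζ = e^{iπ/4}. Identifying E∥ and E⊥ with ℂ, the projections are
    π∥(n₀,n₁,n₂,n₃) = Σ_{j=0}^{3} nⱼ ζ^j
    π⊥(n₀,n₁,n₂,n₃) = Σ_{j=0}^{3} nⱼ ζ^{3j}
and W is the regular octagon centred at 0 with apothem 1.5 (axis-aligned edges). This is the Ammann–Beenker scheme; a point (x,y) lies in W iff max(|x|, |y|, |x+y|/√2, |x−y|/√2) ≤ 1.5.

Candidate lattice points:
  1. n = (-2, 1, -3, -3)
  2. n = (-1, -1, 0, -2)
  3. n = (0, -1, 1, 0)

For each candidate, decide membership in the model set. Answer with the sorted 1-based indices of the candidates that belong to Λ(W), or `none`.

none

With ζ = e^{iπ/4} the internal vectors are ζ^0,ζ^3,ζ^6,ζ^9.
#1 (-2, 1, -3, -3): internal (-4.82843, 1.58579); octagon support 4.82843 vs apothem 1.5 → ∉ W
#2 (-1, -1, 0, -2): internal (-1.70711, -2.12132); octagon support 2.70711 vs apothem 1.5 → ∉ W
#3 (0, -1, 1, 0): internal (0.70711, -1.70711); octagon support 1.70711 vs apothem 1.5 → ∉ W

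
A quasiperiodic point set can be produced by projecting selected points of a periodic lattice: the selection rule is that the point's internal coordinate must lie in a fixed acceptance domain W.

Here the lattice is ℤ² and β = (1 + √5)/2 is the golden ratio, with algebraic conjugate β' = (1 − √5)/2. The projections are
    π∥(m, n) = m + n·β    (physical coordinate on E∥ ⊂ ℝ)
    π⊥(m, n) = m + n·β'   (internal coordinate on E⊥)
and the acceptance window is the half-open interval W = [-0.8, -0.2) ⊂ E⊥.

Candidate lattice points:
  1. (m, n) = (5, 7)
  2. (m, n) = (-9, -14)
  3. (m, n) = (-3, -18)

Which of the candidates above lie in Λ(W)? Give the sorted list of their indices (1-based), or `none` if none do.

2

Compute β' = (1−√5)/2 = -0.618034, so π⊥(m,n) = m -0.618034·n.
#1 (5,7): internal coord 5 + (7)·β' = +0.673762; +0.673762 ∉ [-0.8, -0.2) → out
#2 (-9,-14): internal coord -9 + (-14)·β' = -0.347524; -0.347524 ∈ [-0.8, -0.2) → IN Λ
#3 (-3,-18): internal coord -3 + (-18)·β' = +8.124612; +8.124612 ∉ [-0.8, -0.2) → out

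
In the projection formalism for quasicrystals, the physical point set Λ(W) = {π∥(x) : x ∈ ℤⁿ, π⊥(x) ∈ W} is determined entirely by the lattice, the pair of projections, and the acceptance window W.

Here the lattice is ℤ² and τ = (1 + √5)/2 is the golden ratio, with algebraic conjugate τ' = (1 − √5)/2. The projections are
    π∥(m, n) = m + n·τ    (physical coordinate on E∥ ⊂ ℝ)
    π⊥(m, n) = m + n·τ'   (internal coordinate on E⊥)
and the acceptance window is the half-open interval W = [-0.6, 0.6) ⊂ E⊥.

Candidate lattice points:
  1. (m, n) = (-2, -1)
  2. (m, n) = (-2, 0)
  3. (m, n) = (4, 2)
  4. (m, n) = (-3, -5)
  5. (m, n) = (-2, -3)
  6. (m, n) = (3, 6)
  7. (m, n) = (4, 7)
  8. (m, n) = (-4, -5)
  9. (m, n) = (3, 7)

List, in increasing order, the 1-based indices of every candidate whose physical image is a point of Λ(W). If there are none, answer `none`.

4, 5, 7

τ' = (1−√5)/2 ≈ -0.6180.
#1 (-2,-1): internal coord -2 + (-1)·τ' = -1.3820; -1.3820 ∉ [-0.6, 0.6) → out
#2 (-2,0): internal coord -2 + (0)·τ' = -2.0000; -2.0000 ∉ [-0.6, 0.6) → out
#3 (4,2): internal coord 4 + (2)·τ' = +2.7639; +2.7639 ∉ [-0.6, 0.6) → out
#4 (-3,-5): internal coord -3 + (-5)·τ' = +0.0902; +0.0902 ∈ [-0.6, 0.6) → IN Λ
#5 (-2,-3): internal coord -2 + (-3)·τ' = -0.1459; -0.1459 ∈ [-0.6, 0.6) → IN Λ
#6 (3,6): internal coord 3 + (6)·τ' = -0.7082; -0.7082 ∉ [-0.6, 0.6) → out
#7 (4,7): internal coord 4 + (7)·τ' = -0.3262; -0.3262 ∈ [-0.6, 0.6) → IN Λ
#8 (-4,-5): internal coord -4 + (-5)·τ' = -0.9098; -0.9098 ∉ [-0.6, 0.6) → out
#9 (3,7): internal coord 3 + (7)·τ' = -1.3262; -1.3262 ∉ [-0.6, 0.6) → out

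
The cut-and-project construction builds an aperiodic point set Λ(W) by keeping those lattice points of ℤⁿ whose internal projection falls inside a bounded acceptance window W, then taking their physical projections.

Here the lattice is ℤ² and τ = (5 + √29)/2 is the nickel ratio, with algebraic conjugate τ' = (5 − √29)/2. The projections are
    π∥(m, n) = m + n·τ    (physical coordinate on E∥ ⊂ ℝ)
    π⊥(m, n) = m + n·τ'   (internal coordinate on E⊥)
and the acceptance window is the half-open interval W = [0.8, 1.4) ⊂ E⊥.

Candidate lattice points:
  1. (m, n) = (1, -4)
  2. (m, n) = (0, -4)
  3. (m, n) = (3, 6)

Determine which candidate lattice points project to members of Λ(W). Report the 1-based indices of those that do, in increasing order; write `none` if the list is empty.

τ' = (5−√29)/2 ≈ -0.1926.
candidate 1: (m,n)=(1,-4) → π∥ = 1-4·τ ≈ -19.7703, π⊥ = 1-4·τ' ≈ 1.7703 ∉ [0.8, 1.4) ⇒ out
candidate 2: (m,n)=(0,-4) → π∥ = 0-4·τ ≈ -20.7703, π⊥ = 0-4·τ' ≈ 0.7703 ∉ [0.8, 1.4) ⇒ out
candidate 3: (m,n)=(3,6) → π∥ = 3+6·τ ≈ 34.1555, π⊥ = 3+6·τ' ≈ 1.8445 ∉ [0.8, 1.4) ⇒ out

none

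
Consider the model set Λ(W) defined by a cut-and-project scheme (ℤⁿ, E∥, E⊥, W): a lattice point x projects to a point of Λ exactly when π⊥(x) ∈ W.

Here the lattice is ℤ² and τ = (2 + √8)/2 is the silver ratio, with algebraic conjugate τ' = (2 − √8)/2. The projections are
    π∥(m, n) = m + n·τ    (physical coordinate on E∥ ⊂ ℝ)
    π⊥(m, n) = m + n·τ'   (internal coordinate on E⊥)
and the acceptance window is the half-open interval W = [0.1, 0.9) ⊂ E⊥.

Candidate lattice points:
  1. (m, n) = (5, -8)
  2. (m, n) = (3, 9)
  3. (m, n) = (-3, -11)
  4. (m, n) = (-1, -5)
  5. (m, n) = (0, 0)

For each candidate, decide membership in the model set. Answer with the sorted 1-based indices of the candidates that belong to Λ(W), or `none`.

Compute τ' = (2−√8)/2 = -0.41421, so π⊥(m,n) = m -0.41421·n.
[1] lift (5,-8): star map gives 8.31371; window check 0.1 ≤ 8.31371 < 0.9 is false → out
[2] lift (3,9): star map gives -0.72792; window check 0.1 ≤ -0.72792 < 0.9 is false → out
[3] lift (-3,-11): star map gives 1.55635; window check 0.1 ≤ 1.55635 < 0.9 is false → out
[4] lift (-1,-5): star map gives 1.07107; window check 0.1 ≤ 1.07107 < 0.9 is false → out
[5] lift (0,0): star map gives 0.00000; window check 0.1 ≤ 0.00000 < 0.9 is false → out

none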